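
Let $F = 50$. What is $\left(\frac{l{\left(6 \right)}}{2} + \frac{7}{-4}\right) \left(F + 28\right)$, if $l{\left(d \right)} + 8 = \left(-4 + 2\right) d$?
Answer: $- \frac{1833}{2} \approx -916.5$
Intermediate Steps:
$l{\left(d \right)} = -8 - 2 d$ ($l{\left(d \right)} = -8 + \left(-4 + 2\right) d = -8 - 2 d$)
$\left(\frac{l{\left(6 \right)}}{2} + \frac{7}{-4}\right) \left(F + 28\right) = \left(\frac{-8 - 12}{2} + \frac{7}{-4}\right) \left(50 + 28\right) = \left(\left(-8 - 12\right) \frac{1}{2} + 7 \left(- \frac{1}{4}\right)\right) 78 = \left(\left(-20\right) \frac{1}{2} - \frac{7}{4}\right) 78 = \left(-10 - \frac{7}{4}\right) 78 = \left(- \frac{47}{4}\right) 78 = - \frac{1833}{2}$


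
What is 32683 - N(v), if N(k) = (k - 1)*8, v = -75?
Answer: 33291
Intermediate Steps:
N(k) = -8 + 8*k (N(k) = (-1 + k)*8 = -8 + 8*k)
32683 - N(v) = 32683 - (-8 + 8*(-75)) = 32683 - (-8 - 600) = 32683 - 1*(-608) = 32683 + 608 = 33291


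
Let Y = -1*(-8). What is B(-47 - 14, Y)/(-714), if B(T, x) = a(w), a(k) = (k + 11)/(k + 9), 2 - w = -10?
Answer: -23/14994 ≈ -0.0015339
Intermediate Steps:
Y = 8
w = 12 (w = 2 - 1*(-10) = 2 + 10 = 12)
a(k) = (11 + k)/(9 + k)
B(T, x) = 23/21 (B(T, x) = (11 + 12)/(9 + 12) = 23/21)
B(-47 - 14, Y)/(-714) = (23/21)/(-714) = (23/21)*(-1/714) = -23/14994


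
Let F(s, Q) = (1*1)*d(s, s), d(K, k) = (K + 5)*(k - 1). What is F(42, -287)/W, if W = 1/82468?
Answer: 158915836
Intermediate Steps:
d(K, k) = (-1 + k)*(5 + K) (d(K, k) = (5 + K)*(-1 + k) = (-1 + k)*(5 + K))
F(s, Q) = -5 + s² + 4*s (F(s, Q) = (1*1)*(-5 - s + 5*s + s*s) = 1*(-5 - s + 5*s + s²) = 1*(-5 + s² + 4*s) = -5 + s² + 4*s)
W = 1/82468 ≈ 1.2126e-5
F(42, -287)/W = (-5 + 42² + 4*42)/(1/82468) = (-5 + 1764 + 168)*82468 = 1927*82468 = 158915836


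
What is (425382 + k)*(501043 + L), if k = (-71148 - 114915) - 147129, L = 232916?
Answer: 67663680210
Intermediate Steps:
k = -333192 (k = -186063 - 147129 = -333192)
(425382 + k)*(501043 + L) = (425382 - 333192)*(501043 + 232916) = 92190*733959 = 67663680210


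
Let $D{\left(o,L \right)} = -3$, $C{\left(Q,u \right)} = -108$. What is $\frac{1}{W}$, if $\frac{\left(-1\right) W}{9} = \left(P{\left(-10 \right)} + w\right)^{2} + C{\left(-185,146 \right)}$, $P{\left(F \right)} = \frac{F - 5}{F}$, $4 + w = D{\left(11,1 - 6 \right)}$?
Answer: $\frac{4}{2799} \approx 0.0014291$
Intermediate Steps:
$w = -7$ ($w = -4 - 3 = -7$)
$P{\left(F \right)} = \frac{-5 + F}{F}$
$W = \frac{2799}{4}$ ($W = - 9 \left(\left(\frac{-5 - 10}{-10} - 7\right)^{2} - 108\right) = - 9 \left(\left(\left(- \frac{1}{10}\right) \left(-15\right) - 7\right)^{2} - 108\right) = - 9 \left(\left(\frac{3}{2} - 7\right)^{2} - 108\right) = - 9 \left(\left(- \frac{11}{2}\right)^{2} - 108\right) = - 9 \left(\frac{121}{4} - 108\right) = \left(-9\right) \left(- \frac{311}{4}\right) = \frac{2799}{4} \approx 699.75$)
$\frac{1}{W} = \frac{1}{\frac{2799}{4}} = \frac{4}{2799}$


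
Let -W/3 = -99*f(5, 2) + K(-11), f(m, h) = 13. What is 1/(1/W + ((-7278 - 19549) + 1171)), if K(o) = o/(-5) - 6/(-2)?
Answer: -19227/493287907 ≈ -3.8977e-5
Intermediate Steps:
K(o) = 3 - o/5 (K(o) = o*(-1/5) - 6*(-1/2) = -o/5 + 3 = 3 - o/5)
W = 19227/5 (W = -3*(-99*13 + (3 - 1/5*(-11))) = -3*(-1287 + (3 + 11/5)) = -3*(-1287 + 26/5) = -3*(-6409/5) = 19227/5 ≈ 3845.4)
1/(1/W + ((-7278 - 19549) + 1171)) = 1/(1/(19227/5) + ((-7278 - 19549) + 1171)) = 1/(5/19227 + (-26827 + 1171)) = 1/(5/19227 - 25656) = 1/(-493287907/19227) = -19227/493287907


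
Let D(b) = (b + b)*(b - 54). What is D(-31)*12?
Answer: 63240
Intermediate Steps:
D(b) = 2*b*(-54 + b) (D(b) = (2*b)*(-54 + b) = 2*b*(-54 + b))
D(-31)*12 = (2*(-31)*(-54 - 31))*12 = (2*(-31)*(-85))*12 = 5270*12 = 63240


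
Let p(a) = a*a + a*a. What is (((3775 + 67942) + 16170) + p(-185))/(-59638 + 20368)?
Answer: -156337/39270 ≈ -3.9811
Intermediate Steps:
p(a) = 2*a² (p(a) = a² + a² = 2*a²)
(((3775 + 67942) + 16170) + p(-185))/(-59638 + 20368) = (((3775 + 67942) + 16170) + 2*(-185)²)/(-59638 + 20368) = ((71717 + 16170) + 2*34225)/(-39270) = (87887 + 68450)*(-1/39270) = 156337*(-1/39270) = -156337/39270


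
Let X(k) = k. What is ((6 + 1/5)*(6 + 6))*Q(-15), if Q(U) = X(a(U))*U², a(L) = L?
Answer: -251100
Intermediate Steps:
Q(U) = U³ (Q(U) = U*U² = U³)
((6 + 1/5)*(6 + 6))*Q(-15) = ((6 + 1/5)*(6 + 6))*(-15)³ = ((6 + ⅕)*12)*(-3375) = ((31/5)*12)*(-3375) = (372/5)*(-3375) = -251100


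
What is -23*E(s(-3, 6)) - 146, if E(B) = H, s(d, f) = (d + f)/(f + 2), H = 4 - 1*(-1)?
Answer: -261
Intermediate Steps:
H = 5 (H = 4 + 1 = 5)
s(d, f) = (d + f)/(2 + f)
E(B) = 5
-23*E(s(-3, 6)) - 146 = -23*5 - 146 = -115 - 146 = -261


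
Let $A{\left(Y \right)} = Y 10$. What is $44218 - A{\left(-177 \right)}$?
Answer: $45988$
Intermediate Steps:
$A{\left(Y \right)} = 10 Y$
$44218 - A{\left(-177 \right)} = 44218 - 10 \left(-177\right) = 44218 - -1770 = 44218 + 1770 = 45988$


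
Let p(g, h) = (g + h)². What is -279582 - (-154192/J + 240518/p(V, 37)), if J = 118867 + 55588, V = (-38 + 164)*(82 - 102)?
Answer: -13074254036698404/46763717065 ≈ -2.7958e+5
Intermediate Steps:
V = -2520 (V = 126*(-20) = -2520)
J = 174455
-279582 - (-154192/J + 240518/p(V, 37)) = -279582 - (-154192/174455 + 240518/((-2520 + 37)²)) = -279582 - (-154192*1/174455 + 240518/((-2483)²)) = -279582 - (-6704/7585 + 240518/6165289) = -279582 - 1*(-39507768426/46763717065) = -279582 + 39507768426/46763717065 = -13074254036698404/46763717065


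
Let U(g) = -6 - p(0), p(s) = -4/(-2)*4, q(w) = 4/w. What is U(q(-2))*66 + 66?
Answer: -858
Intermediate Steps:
p(s) = 8 (p(s) = -4*(-½)*4 = 2*4 = 8)
U(g) = -14 (U(g) = -6 - 1*8 = -6 - 8 = -14)
U(q(-2))*66 + 66 = -14*66 + 66 = -924 + 66 = -858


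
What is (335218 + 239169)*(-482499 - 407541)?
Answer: -511227405480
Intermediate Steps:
(335218 + 239169)*(-482499 - 407541) = 574387*(-890040) = -511227405480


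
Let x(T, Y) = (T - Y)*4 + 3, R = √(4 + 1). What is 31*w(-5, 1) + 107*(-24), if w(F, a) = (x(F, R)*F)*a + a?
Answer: 98 + 620*√5 ≈ 1484.4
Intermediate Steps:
R = √5 ≈ 2.2361
x(T, Y) = 3 - 4*Y + 4*T (x(T, Y) = (-4*Y + 4*T) + 3 = 3 - 4*Y + 4*T)
w(F, a) = a + F*a*(3 - 4*√5 + 4*F) (w(F, a) = ((3 - 4*√5 + 4*F)*F)*a + a = (F*(3 - 4*√5 + 4*F))*a + a = F*a*(3 - 4*√5 + 4*F) + a = a + F*a*(3 - 4*√5 + 4*F))
31*w(-5, 1) + 107*(-24) = 31*(1*(1 - 5*(3 - 4*√5 + 4*(-5)))) + 107*(-24) = 31*(1*(1 - 5*(3 - 4*√5 - 20))) - 2568 = 31*(1*(1 - 5*(-17 - 4*√5))) - 2568 = 31*(1*(1 + (85 + 20*√5))) - 2568 = 31*(1*(86 + 20*√5)) - 2568 = 31*(86 + 20*√5) - 2568 = (2666 + 620*√5) - 2568 = 98 + 620*√5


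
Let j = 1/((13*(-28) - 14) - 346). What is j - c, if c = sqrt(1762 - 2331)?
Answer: -1/724 - I*sqrt(569) ≈ -0.0013812 - 23.854*I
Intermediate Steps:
c = I*sqrt(569) (c = sqrt(-569) = I*sqrt(569) ≈ 23.854*I)
j = -1/724 (j = 1/((-364 - 14) - 346) = 1/(-378 - 346) = 1/(-724) = -1/724 ≈ -0.0013812)
j - c = -1/724 - I*sqrt(569)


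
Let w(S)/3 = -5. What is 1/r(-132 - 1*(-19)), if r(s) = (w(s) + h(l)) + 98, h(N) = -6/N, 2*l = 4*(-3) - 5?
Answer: 17/1423 ≈ 0.011947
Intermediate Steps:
w(S) = -15 (w(S) = 3*(-5) = -15)
l = -17/2 (l = (4*(-3) - 5)/2 = (-12 - 5)/2 = (½)*(-17) = -17/2 ≈ -8.5000)
r(s) = 1423/17 (r(s) = (-15 - 6/(-17/2)) + 98 = (-15 - 6*(-2/17)) + 98 = (-15 + 12/17) + 98 = -243/17 + 98 = 1423/17)
1/r(-132 - 1*(-19)) = 1/(1423/17) = 17/1423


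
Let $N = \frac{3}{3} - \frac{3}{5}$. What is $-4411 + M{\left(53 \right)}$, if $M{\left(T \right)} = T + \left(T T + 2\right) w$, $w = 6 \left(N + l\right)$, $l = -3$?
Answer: $- \frac{241048}{5} \approx -48210.0$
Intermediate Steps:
$N = \frac{2}{5}$ ($N = 3 \cdot \frac{1}{3} - \frac{3}{5} = 1 - \frac{3}{5} = \frac{2}{5} \approx 0.4$)
$w = - \frac{78}{5}$ ($w = 6 \left(\frac{2}{5} - 3\right) = 6 \left(- \frac{13}{5}\right) = - \frac{78}{5} \approx -15.6$)
$M{\left(T \right)} = - \frac{156}{5} + T - \frac{78 T^{2}}{5}$ ($M{\left(T \right)} = T + \left(T T + 2\right) \left(- \frac{78}{5}\right) = T + \left(T^{2} + 2\right) \left(- \frac{78}{5}\right) = T + \left(2 + T^{2}\right) \left(- \frac{78}{5}\right) = T - \left(\frac{156}{5} + \frac{78 T^{2}}{5}\right) = - \frac{156}{5} + T - \frac{78 T^{2}}{5}$)
$-4411 + M{\left(53 \right)} = -4411 - \left(- \frac{109}{5} + \frac{219102}{5}\right) = -4411 - \frac{218993}{5} = - \frac{241048}{5}$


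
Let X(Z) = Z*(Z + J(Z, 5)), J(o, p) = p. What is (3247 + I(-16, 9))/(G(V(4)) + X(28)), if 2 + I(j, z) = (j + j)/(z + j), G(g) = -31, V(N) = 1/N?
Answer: 22747/6251 ≈ 3.6389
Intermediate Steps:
V(N) = 1/N
X(Z) = Z*(5 + Z) (X(Z) = Z*(Z + 5) = Z*(5 + Z))
I(j, z) = -2 + 2*j/(j + z) (I(j, z) = -2 + (j + j)/(z + j) = -2 + (2*j)/(j + z) = -2 + 2*j/(j + z))
(3247 + I(-16, 9))/(G(V(4)) + X(28)) = (3247 - 2*9/(-16 + 9))/(-31 + 28*(5 + 28)) = (3247 - 2*9/(-7))/(-31 + 28*33) = (3247 - 2*9*(-⅐))/(-31 + 924) = (3247 + 18/7)/893 = (22747/7)*(1/893) = 22747/6251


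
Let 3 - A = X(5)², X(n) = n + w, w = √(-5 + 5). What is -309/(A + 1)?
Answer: 103/7 ≈ 14.714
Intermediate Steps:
w = 0 (w = √0 = 0)
X(n) = n (X(n) = n + 0 = n)
A = -22 (A = 3 - 1*5² = 3 - 1*25 = 3 - 25 = -22)
-309/(A + 1) = -309/(-22 + 1) = -309/(1*(-21)) = -309/(-21) = -309*(-1/21) = 103/7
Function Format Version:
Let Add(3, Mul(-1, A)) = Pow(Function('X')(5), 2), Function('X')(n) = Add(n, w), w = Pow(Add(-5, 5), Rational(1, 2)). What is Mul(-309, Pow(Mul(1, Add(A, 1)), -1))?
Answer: Rational(103, 7) ≈ 14.714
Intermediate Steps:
w = 0 (w = Pow(0, Rational(1, 2)) = 0)
Function('X')(n) = n (Function('X')(n) = Add(n, 0) = n)
A = -22 (A = Add(3, Mul(-1, Pow(5, 2))) = Add(3, Mul(-1, 25)) = Add(3, -25) = -22)
Mul(-309, Pow(Mul(1, Add(A, 1)), -1)) = Mul(-309, Pow(Mul(1, Add(-22, 1)), -1)) = Mul(-309, Pow(Mul(1, -21), -1)) = Mul(-309, Pow(-21, -1)) = Mul(-309, Rational(-1, 21)) = Rational(103, 7)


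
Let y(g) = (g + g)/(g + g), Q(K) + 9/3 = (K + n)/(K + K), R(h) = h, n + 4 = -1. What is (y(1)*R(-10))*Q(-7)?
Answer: 150/7 ≈ 21.429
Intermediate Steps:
n = -5 (n = -4 - 1 = -5)
Q(K) = -3 + (-5 + K)/(2*K) (Q(K) = -3 + (K - 5)/(K + K) = -3 + (-5 + K)/((2*K)) = -3 + (-5 + K)*(1/(2*K)) = -3 + (-5 + K)/(2*K))
y(g) = 1 (y(g) = (2*g)/((2*g)) = (2*g)*(1/(2*g)) = 1)
(y(1)*R(-10))*Q(-7) = (1*(-10))*((5/2)*(-1 - 1*(-7))/(-7)) = -25*(-1)*(-1 + 7)/7 = -25*(-1)*6/7 = -10*(-15/7) = 150/7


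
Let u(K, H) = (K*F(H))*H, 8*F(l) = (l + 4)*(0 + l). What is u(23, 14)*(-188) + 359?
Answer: -1906525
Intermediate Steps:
F(l) = l*(4 + l)/8 (F(l) = ((l + 4)*(0 + l))/8 = ((4 + l)*l)/8 = (l*(4 + l))/8 = l*(4 + l)/8)
u(K, H) = K*H²*(4 + H)/8 (u(K, H) = (K*(H*(4 + H)/8))*H = (H*K*(4 + H)/8)*H = K*H²*(4 + H)/8)
u(23, 14)*(-188) + 359 = ((⅛)*23*14²*(4 + 14))*(-188) + 359 = ((⅛)*23*196*18)*(-188) + 359 = 10143*(-188) + 359 = -1906884 + 359 = -1906525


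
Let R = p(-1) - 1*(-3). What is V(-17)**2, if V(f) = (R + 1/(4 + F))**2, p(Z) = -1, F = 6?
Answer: 194481/10000 ≈ 19.448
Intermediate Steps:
R = 2 (R = -1 - 1*(-3) = -1 + 3 = 2)
V(f) = 441/100 (V(f) = (2 + 1/(4 + 6))**2 = (2 + 1/10)**2 = (21/10)**2 = 441/100)
V(-17)**2 = (441/100)**2 = 194481/10000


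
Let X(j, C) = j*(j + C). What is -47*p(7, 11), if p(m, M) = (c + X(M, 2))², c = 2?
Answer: -988175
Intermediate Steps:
X(j, C) = j*(C + j)
p(m, M) = (2 + M*(2 + M))²
-47*p(7, 11) = -47*(2 + 11*(2 + 11))² = -47*(2 + 11*13)² = -47*(2 + 143)² = -47*145² = -47*21025 = -988175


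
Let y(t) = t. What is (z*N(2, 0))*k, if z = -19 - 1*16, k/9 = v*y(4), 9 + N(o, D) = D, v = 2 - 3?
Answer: -11340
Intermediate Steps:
v = -1
N(o, D) = -9 + D
k = -36 (k = 9*(-1*4) = 9*(-4) = -36)
z = -35 (z = -19 - 16 = -35)
(z*N(2, 0))*k = -35*(-9 + 0)*(-36) = -35*(-9)*(-36) = 315*(-36) = -11340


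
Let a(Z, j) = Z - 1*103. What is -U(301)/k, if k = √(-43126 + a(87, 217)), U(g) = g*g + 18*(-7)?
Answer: 8225*I*√43142/3922 ≈ 435.59*I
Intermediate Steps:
a(Z, j) = -103 + Z (a(Z, j) = Z - 103 = -103 + Z)
U(g) = -126 + g² (U(g) = g² - 126 = -126 + g²)
k = I*√43142 (k = √(-43126 + (-103 + 87)) = √(-43126 - 16) = √(-43142) = I*√43142 ≈ 207.71*I)
-U(301)/k = -(-126 + 301²)/(I*√43142) = -(-126 + 90601)*(-I*√43142/43142) = -90475*(-I*√43142/43142) = -(-8225)*I*√43142/3922 = 8225*I*√43142/3922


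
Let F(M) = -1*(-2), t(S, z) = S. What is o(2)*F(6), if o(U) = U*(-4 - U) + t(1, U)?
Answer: -22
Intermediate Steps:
F(M) = 2
o(U) = 1 + U*(-4 - U) (o(U) = U*(-4 - U) + 1 = 1 + U*(-4 - U))
o(2)*F(6) = (1 - 1*2**2 - 4*2)*2 = (1 - 1*4 - 8)*2 = (1 - 4 - 8)*2 = -11*2 = -22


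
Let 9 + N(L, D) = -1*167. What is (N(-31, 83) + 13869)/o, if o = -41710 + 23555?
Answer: -13693/18155 ≈ -0.75423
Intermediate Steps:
N(L, D) = -176 (N(L, D) = -9 - 1*167 = -9 - 167 = -176)
o = -18155
(N(-31, 83) + 13869)/o = (-176 + 13869)/(-18155) = 13693*(-1/18155) = -13693/18155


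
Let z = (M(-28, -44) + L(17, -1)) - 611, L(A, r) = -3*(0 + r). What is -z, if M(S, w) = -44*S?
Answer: -624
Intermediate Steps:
L(A, r) = -3*r
z = 624 (z = (-44*(-28) - 3*(-1)) - 611 = (1232 + 3) - 611 = 1235 - 611 = 624)
-z = -1*624 = -624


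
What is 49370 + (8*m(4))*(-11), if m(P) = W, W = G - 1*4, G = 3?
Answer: 49458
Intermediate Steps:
W = -1 (W = 3 - 1*4 = 3 - 4 = -1)
m(P) = -1
49370 + (8*m(4))*(-11) = 49370 + (8*(-1))*(-11) = 49370 - 8*(-11) = 49370 + 88 = 49458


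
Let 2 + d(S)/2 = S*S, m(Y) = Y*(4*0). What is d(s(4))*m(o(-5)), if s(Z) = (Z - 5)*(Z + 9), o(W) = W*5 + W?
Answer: 0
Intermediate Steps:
o(W) = 6*W (o(W) = 5*W + W = 6*W)
s(Z) = (-5 + Z)*(9 + Z)
m(Y) = 0 (m(Y) = Y*0 = 0)
d(S) = -4 + 2*S**2 (d(S) = -4 + 2*(S*S) = -4 + 2*S**2)
d(s(4))*m(o(-5)) = (-4 + 2*(-45 + 4**2 + 4*4)**2)*0 = (-4 + 2*(-45 + 16 + 16)**2)*0 = (-4 + 2*(-13)**2)*0 = (-4 + 2*169)*0 = (-4 + 338)*0 = 334*0 = 0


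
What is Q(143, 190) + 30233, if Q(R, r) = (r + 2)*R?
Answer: 57689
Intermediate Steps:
Q(R, r) = R*(2 + r) (Q(R, r) = (2 + r)*R = R*(2 + r))
Q(143, 190) + 30233 = 143*(2 + 190) + 30233 = 143*192 + 30233 = 27456 + 30233 = 57689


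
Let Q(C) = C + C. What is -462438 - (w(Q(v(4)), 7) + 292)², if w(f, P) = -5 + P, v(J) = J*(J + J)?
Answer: -548874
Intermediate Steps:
v(J) = 2*J² (v(J) = J*(2*J) = 2*J²)
Q(C) = 2*C
-462438 - (w(Q(v(4)), 7) + 292)² = -462438 - ((-5 + 7) + 292)² = -462438 - (2 + 292)² = -462438 - 1*294² = -462438 - 1*86436 = -462438 - 86436 = -548874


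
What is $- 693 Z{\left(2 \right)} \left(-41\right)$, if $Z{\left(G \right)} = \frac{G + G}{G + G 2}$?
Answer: $18942$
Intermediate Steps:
$Z{\left(G \right)} = \frac{2}{3}$ ($Z{\left(G \right)} = \frac{2 G}{G + 2 G} = \frac{2 G}{3 G} = 2 G \frac{1}{3 G} = \frac{2}{3}$)
$- 693 Z{\left(2 \right)} \left(-41\right) = - 693 \cdot \frac{2}{3} \left(-41\right) = \left(-693\right) \left(- \frac{82}{3}\right) = 18942$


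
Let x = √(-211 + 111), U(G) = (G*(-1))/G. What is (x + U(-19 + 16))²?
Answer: (1 - 10*I)² ≈ -99.0 - 20.0*I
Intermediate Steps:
U(G) = -1 (U(G) = (-G)/G = -1)
x = 10*I (x = √(-100) = 10*I ≈ 10.0*I)
(x + U(-19 + 16))² = (10*I - 1)² = (-1 + 10*I)²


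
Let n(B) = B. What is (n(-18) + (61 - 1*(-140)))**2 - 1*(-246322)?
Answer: 279811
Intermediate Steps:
(n(-18) + (61 - 1*(-140)))**2 - 1*(-246322) = (-18 + (61 - 1*(-140)))**2 - 1*(-246322) = (-18 + (61 + 140))**2 + 246322 = (-18 + 201)**2 + 246322 = 183**2 + 246322 = 33489 + 246322 = 279811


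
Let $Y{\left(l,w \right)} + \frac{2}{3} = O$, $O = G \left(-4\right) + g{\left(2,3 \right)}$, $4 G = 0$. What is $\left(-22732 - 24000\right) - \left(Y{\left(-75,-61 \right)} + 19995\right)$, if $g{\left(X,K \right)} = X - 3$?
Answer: $- \frac{200176}{3} \approx -66725.0$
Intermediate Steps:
$G = 0$ ($G = \frac{1}{4} \cdot 0 = 0$)
$g{\left(X,K \right)} = -3 + X$
$O = -1$ ($O = 0 \left(-4\right) + \left(-3 + 2\right) = 0 - 1 = -1$)
$Y{\left(l,w \right)} = - \frac{5}{3}$ ($Y{\left(l,w \right)} = - \frac{2}{3} - 1 = - \frac{5}{3}$)
$\left(-22732 - 24000\right) - \left(Y{\left(-75,-61 \right)} + 19995\right) = \left(-22732 - 24000\right) - \left(- \frac{5}{3} + 19995\right) = -46732 - \frac{59980}{3} = - \frac{200176}{3}$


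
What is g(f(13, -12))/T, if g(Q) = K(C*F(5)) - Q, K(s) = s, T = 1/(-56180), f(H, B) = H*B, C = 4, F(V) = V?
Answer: -9887680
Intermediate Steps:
f(H, B) = B*H
T = -1/56180 ≈ -1.7800e-5
g(Q) = 20 - Q (g(Q) = 4*5 - Q = 20 - Q)
g(f(13, -12))/T = (20 - (-12)*13)/(-1/56180) = (20 - 1*(-156))*(-56180) = (20 + 156)*(-56180) = 176*(-56180) = -9887680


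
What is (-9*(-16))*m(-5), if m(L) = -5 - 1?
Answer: -864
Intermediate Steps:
m(L) = -6
(-9*(-16))*m(-5) = -9*(-16)*(-6) = 144*(-6) = -864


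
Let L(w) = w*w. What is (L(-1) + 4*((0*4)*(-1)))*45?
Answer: 45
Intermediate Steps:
L(w) = w²
(L(-1) + 4*((0*4)*(-1)))*45 = ((-1)² + 4*((0*4)*(-1)))*45 = (1 + 4*(0*(-1)))*45 = (1 + 4*0)*45 = (1 + 0)*45 = 1*45 = 45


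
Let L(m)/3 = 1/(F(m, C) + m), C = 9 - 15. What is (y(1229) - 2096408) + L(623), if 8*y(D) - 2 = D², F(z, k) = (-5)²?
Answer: -206021083/108 ≈ -1.9076e+6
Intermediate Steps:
C = -6
F(z, k) = 25
L(m) = 3/(25 + m)
y(D) = ¼ + D²/8
(y(1229) - 2096408) + L(623) = ((¼ + (⅛)*1229²) - 2096408) + 3/(25 + 623) = ((¼ + (⅛)*1510441) - 2096408) + 3/648 = ((¼ + 1510441/8) - 2096408) + 3*(1/648) = (1510443/8 - 2096408) + 1/216 = -15260821/8 + 1/216 = -206021083/108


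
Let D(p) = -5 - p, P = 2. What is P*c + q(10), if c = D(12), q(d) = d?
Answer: -24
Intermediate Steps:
c = -17 (c = -5 - 1*12 = -5 - 12 = -17)
P*c + q(10) = 2*(-17) + 10 = -34 + 10 = -24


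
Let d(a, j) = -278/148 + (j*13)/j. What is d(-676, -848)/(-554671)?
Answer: -823/41045654 ≈ -2.0051e-5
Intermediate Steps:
d(a, j) = 823/74 (d(a, j) = -278*1/148 + (13*j)/j = -139/74 + 13 = 823/74)
d(-676, -848)/(-554671) = (823/74)/(-554671) = (823/74)*(-1/554671) = -823/41045654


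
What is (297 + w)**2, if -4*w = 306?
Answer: 194481/4 ≈ 48620.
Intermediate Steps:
w = -153/2 (w = -1/4*306 = -153/2 ≈ -76.500)
(297 + w)**2 = (297 - 153/2)**2 = (441/2)**2 = 194481/4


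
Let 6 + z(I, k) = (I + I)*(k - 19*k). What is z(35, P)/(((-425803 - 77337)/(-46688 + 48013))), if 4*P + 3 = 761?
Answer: 15818910/25157 ≈ 628.81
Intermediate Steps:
P = 379/2 (P = -¾ + (¼)*761 = -¾ + 761/4 = 379/2 ≈ 189.50)
z(I, k) = -6 - 36*I*k (z(I, k) = -6 + (I + I)*(k - 19*k) = -6 + (2*I)*(-18*k) = -6 - 36*I*k)
z(35, P)/(((-425803 - 77337)/(-46688 + 48013))) = (-6 - 36*35*379/2)/(((-425803 - 77337)/(-46688 + 48013))) = (-6 - 238770)/((-503140/1325)) = -238776/((-503140*1/1325)) = -238776/(-100628/265) = -238776*(-265/100628) = 15818910/25157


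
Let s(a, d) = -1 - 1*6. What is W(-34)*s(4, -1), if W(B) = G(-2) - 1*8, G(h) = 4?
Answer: 28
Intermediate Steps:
s(a, d) = -7 (s(a, d) = -1 - 6 = -7)
W(B) = -4 (W(B) = 4 - 1*8 = 4 - 8 = -4)
W(-34)*s(4, -1) = -4*(-7) = 28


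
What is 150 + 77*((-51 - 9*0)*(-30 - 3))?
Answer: 129741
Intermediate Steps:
150 + 77*((-51 - 9*0)*(-30 - 3)) = 150 + 77*((-51 + 0)*(-33)) = 150 + 77*(-51*(-33)) = 150 + 77*1683 = 150 + 129591 = 129741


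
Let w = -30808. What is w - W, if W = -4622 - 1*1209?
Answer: -24977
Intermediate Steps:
W = -5831 (W = -4622 - 1209 = -5831)
w - W = -30808 - 1*(-5831) = -30808 + 5831 = -24977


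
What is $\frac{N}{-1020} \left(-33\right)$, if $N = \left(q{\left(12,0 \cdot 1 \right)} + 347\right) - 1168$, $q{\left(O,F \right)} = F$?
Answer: $- \frac{9031}{340} \approx -26.562$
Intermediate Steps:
$N = -821$ ($N = \left(0 \cdot 1 + 347\right) - 1168 = \left(0 + 347\right) - 1168 = 347 - 1168 = -821$)
$\frac{N}{-1020} \left(-33\right) = - \frac{821}{-1020} \left(-33\right) = \left(-821\right) \left(- \frac{1}{1020}\right) \left(-33\right) = \frac{821}{1020} \left(-33\right) = - \frac{9031}{340}$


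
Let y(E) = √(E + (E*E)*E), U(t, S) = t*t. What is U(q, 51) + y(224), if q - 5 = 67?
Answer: 5184 + 4*√702478 ≈ 8536.6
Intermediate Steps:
q = 72 (q = 5 + 67 = 72)
U(t, S) = t²
y(E) = √(E + E³) (y(E) = √(E + E²*E) = √(E + E³))
U(q, 51) + y(224) = 72² + √(224 + 224³) = 5184 + √(224 + 11239424) = 5184 + √11239648 = 5184 + 4*√702478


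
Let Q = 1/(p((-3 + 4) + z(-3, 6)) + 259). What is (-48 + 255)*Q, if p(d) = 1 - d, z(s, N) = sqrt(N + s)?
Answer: 53613/67078 + 207*sqrt(3)/67078 ≈ 0.80461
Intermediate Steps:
Q = 1/(259 - sqrt(3)) (Q = 1/((1 - ((-3 + 4) + sqrt(6 - 3))) + 259) = 1/((1 - (1 + sqrt(3))) + 259) = 1/((1 + (-1 - sqrt(3))) + 259) = 1/(-sqrt(3) + 259) = 1/(259 - sqrt(3)) ≈ 0.0038870)
(-48 + 255)*Q = (-48 + 255)*(259/67078 + sqrt(3)/67078) = 207*(259/67078 + sqrt(3)/67078) = 53613/67078 + 207*sqrt(3)/67078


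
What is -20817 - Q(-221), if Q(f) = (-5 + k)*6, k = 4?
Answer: -20811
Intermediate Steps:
Q(f) = -6 (Q(f) = (-5 + 4)*6 = -1*6 = -6)
-20817 - Q(-221) = -20817 - 1*(-6) = -20817 + 6 = -20811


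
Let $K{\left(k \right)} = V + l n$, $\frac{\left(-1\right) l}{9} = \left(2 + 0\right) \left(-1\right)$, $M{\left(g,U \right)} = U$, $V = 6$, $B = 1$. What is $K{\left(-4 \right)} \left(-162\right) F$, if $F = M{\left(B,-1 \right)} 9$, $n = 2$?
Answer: $61236$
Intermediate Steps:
$l = 18$ ($l = - 9 \left(2 + 0\right) \left(-1\right) = - 9 \cdot 2 \left(-1\right) = \left(-9\right) \left(-2\right) = 18$)
$K{\left(k \right)} = 42$ ($K{\left(k \right)} = 6 + 18 \cdot 2 = 6 + 36 = 42$)
$F = -9$ ($F = \left(-1\right) 9 = -9$)
$K{\left(-4 \right)} \left(-162\right) F = 42 \left(-162\right) \left(-9\right) = \left(-6804\right) \left(-9\right) = 61236$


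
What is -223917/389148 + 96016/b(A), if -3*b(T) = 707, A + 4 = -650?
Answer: -37417204141/91709212 ≈ -408.00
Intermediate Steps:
A = -654 (A = -4 - 650 = -654)
b(T) = -707/3 (b(T) = -1/3*707 = -707/3)
-223917/389148 + 96016/b(A) = -223917/389148 + 96016/(-707/3) = -223917*1/389148 + 96016*(-3/707) = -74639/129716 - 288048/707 = -37417204141/91709212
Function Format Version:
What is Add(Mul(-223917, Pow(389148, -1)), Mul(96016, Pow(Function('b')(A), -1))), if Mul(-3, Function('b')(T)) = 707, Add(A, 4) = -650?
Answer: Rational(-37417204141, 91709212) ≈ -408.00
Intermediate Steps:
A = -654 (A = Add(-4, -650) = -654)
Function('b')(T) = Rational(-707, 3) (Function('b')(T) = Mul(Rational(-1, 3), 707) = Rational(-707, 3))
Add(Mul(-223917, Pow(389148, -1)), Mul(96016, Pow(Function('b')(A), -1))) = Add(Mul(-223917, Pow(389148, -1)), Mul(96016, Pow(Rational(-707, 3), -1))) = Add(Mul(-223917, Rational(1, 389148)), Mul(96016, Rational(-3, 707))) = Add(Rational(-74639, 129716), Rational(-288048, 707)) = Rational(-37417204141, 91709212)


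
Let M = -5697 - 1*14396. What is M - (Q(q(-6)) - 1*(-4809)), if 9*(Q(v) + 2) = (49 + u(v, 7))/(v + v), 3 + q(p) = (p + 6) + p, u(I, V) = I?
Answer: -2016880/81 ≈ -24900.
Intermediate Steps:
q(p) = 3 + 2*p (q(p) = -3 + ((p + 6) + p) = -3 + ((6 + p) + p) = -3 + (6 + 2*p) = 3 + 2*p)
M = -20093 (M = -5697 - 14396 = -20093)
Q(v) = -2 + (49 + v)/(18*v) (Q(v) = -2 + ((49 + v)/(v + v))/9 = -2 + ((49 + v)/((2*v)))/9 = -2 + ((49 + v)*(1/(2*v)))/9 = -2 + ((49 + v)/(2*v))/9 = -2 + (49 + v)/(18*v))
M - (Q(q(-6)) - 1*(-4809)) = -20093 - (7*(7 - 5*(3 + 2*(-6)))/(18*(3 + 2*(-6))) - 1*(-4809)) = -20093 - (7*(7 - 5*(3 - 12))/(18*(3 - 12)) + 4809) = -20093 - ((7/18)*(7 - 5*(-9))/(-9) + 4809) = -20093 - ((7/18)*(-⅑)*(7 + 45) + 4809) = -20093 - ((7/18)*(-⅑)*52 + 4809) = -20093 - (-182/81 + 4809) = -20093 - 1*389347/81 = -20093 - 389347/81 = -2016880/81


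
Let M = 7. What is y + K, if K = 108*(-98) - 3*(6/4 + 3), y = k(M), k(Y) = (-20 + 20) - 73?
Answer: -21341/2 ≈ -10671.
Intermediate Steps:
k(Y) = -73 (k(Y) = 0 - 73 = -73)
y = -73
K = -21195/2 (K = -10584 - 3*(6*(¼) + 3) = -10584 - 3*(3/2 + 3) = -10584 - 3*9/2 = -10584 - 27/2 = -21195/2 ≈ -10598.)
y + K = -73 - 21195/2 = -21341/2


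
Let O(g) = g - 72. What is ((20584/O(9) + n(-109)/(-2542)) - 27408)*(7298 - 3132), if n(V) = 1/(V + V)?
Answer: -2016906678425795/17455914 ≈ -1.1554e+8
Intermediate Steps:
O(g) = -72 + g
n(V) = 1/(2*V)
((20584/O(9) + n(-109)/(-2542)) - 27408)*(7298 - 3132) = ((20584/(-72 + 9) + ((1/2)/(-109))/(-2542)) - 27408)*(7298 - 3132) = ((20584/(-63) + ((1/2)*(-1/109))*(-1/2542)) - 27408)*4166 = ((20584*(-1/63) - 1/218*(-1/2542)) - 27408)*4166 = ((-20584/63 + 1/554156) - 27408)*4166 = (-11406747041/34911828 - 27408)*4166 = -968270128865/34911828*4166 = -2016906678425795/17455914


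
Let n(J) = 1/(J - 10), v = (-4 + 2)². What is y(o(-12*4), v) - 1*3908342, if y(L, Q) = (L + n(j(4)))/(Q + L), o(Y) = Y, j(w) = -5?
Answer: -2579504999/660 ≈ -3.9083e+6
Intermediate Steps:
v = 4 (v = (-2)² = 4)
n(J) = 1/(-10 + J)
y(L, Q) = (-1/15 + L)/(L + Q) (y(L, Q) = (L + 1/(-10 - 5))/(Q + L) = (L + 1/(-15))/(L + Q) = (L - 1/15)/(L + Q) = (-1/15 + L)/(L + Q))
y(o(-12*4), v) - 1*3908342 = (-1/15 - 12*4)/(-12*4 + 4) - 1*3908342 = (-1/15 - 48)/(-48 + 4) - 3908342 = -721/15/(-44) - 3908342 = -1/44*(-721/15) - 3908342 = 721/660 - 3908342 = -2579504999/660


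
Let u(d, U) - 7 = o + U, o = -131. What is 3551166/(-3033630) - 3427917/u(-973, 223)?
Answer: -192581174336/5561655 ≈ -34627.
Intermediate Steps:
u(d, U) = -124 + U (u(d, U) = 7 + (-131 + U) = -124 + U)
3551166/(-3033630) - 3427917/u(-973, 223) = 3551166/(-3033630) - 3427917/(-124 + 223) = 3551166*(-1/3033630) - 3427917/99 = -197287/168535 - 3427917*1/99 = -197287/168535 - 1142639/33 = -192581174336/5561655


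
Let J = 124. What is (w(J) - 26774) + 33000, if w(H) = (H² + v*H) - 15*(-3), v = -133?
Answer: 5155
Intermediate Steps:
w(H) = 45 + H² - 133*H (w(H) = (H² - 133*H) - 15*(-3) = (H² - 133*H) + 45 = 45 + H² - 133*H)
(w(J) - 26774) + 33000 = ((45 + 124² - 133*124) - 26774) + 33000 = ((45 + 15376 - 16492) - 26774) + 33000 = (-1071 - 26774) + 33000 = -27845 + 33000 = 5155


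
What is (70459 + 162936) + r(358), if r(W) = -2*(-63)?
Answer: 233521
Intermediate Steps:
r(W) = 126
(70459 + 162936) + r(358) = (70459 + 162936) + 126 = 233395 + 126 = 233521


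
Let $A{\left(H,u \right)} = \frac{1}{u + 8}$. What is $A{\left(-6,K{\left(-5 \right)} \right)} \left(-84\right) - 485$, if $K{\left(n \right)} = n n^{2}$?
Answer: $- \frac{18887}{39} \approx -484.28$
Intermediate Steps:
$K{\left(n \right)} = n^{3}$
$A{\left(H,u \right)} = \frac{1}{8 + u}$
$A{\left(-6,K{\left(-5 \right)} \right)} \left(-84\right) - 485 = \frac{1}{8 + \left(-5\right)^{3}} \left(-84\right) - 485 = \frac{1}{8 - 125} \left(-84\right) - 485 = \frac{1}{-117} \left(-84\right) - 485 = \left(- \frac{1}{117}\right) \left(-84\right) - 485 = \frac{28}{39} - 485 = - \frac{18887}{39}$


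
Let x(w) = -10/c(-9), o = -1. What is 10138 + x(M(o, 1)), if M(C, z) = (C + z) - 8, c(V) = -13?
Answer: 131804/13 ≈ 10139.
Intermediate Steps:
M(C, z) = -8 + C + z
x(w) = 10/13 (x(w) = -10/(-13) = -10*(-1/13) = 10/13)
10138 + x(M(o, 1)) = 10138 + 10/13 = 131804/13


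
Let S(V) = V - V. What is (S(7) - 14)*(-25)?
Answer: 350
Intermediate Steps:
S(V) = 0
(S(7) - 14)*(-25) = (0 - 14)*(-25) = -14*(-25) = 350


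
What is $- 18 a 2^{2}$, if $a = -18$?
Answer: $1296$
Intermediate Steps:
$- 18 a 2^{2} = \left(-18\right) \left(-18\right) 2^{2} = 324 \cdot 4 = 1296$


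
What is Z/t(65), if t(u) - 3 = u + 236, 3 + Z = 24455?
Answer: 6113/76 ≈ 80.434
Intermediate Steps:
Z = 24452 (Z = -3 + 24455 = 24452)
t(u) = 239 + u (t(u) = 3 + (u + 236) = 3 + (236 + u) = 239 + u)
Z/t(65) = 24452/(239 + 65) = 24452/304 = 24452*(1/304) = 6113/76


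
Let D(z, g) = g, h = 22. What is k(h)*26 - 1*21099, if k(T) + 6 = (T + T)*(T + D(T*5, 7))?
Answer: 11921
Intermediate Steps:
k(T) = -6 + 2*T*(7 + T) (k(T) = -6 + (T + T)*(T + 7) = -6 + (2*T)*(7 + T) = -6 + 2*T*(7 + T))
k(h)*26 - 1*21099 = (-6 + 2*22² + 14*22)*26 - 1*21099 = (-6 + 2*484 + 308)*26 - 21099 = (-6 + 968 + 308)*26 - 21099 = 1270*26 - 21099 = 33020 - 21099 = 11921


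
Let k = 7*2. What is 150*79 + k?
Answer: 11864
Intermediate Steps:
k = 14
150*79 + k = 150*79 + 14 = 11850 + 14 = 11864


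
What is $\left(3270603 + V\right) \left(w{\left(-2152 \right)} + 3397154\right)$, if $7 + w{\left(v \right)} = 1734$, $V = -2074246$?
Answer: $4066275076517$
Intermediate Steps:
$w{\left(v \right)} = 1727$ ($w{\left(v \right)} = -7 + 1734 = 1727$)
$\left(3270603 + V\right) \left(w{\left(-2152 \right)} + 3397154\right) = \left(3270603 - 2074246\right) \left(1727 + 3397154\right) = 1196357 \cdot 3398881 = 4066275076517$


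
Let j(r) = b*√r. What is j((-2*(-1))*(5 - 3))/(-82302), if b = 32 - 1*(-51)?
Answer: -83/41151 ≈ -0.0020170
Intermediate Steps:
b = 83 (b = 32 + 51 = 83)
j(r) = 83*√r
j((-2*(-1))*(5 - 3))/(-82302) = (83*√((-2*(-1))*(5 - 3)))/(-82302) = (83*√(2*2))*(-1/82302) = (83*√4)*(-1/82302) = (83*2)*(-1/82302) = 166*(-1/82302) = -83/41151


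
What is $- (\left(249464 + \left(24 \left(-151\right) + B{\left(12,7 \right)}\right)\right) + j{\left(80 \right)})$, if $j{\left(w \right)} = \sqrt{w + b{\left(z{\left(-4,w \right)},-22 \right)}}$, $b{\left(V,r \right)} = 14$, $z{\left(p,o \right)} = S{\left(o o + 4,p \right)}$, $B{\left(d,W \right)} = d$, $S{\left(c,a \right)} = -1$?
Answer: $-245852 - \sqrt{94} \approx -2.4586 \cdot 10^{5}$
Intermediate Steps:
$z{\left(p,o \right)} = -1$
$j{\left(w \right)} = \sqrt{14 + w}$ ($j{\left(w \right)} = \sqrt{w + 14} = \sqrt{14 + w}$)
$- (\left(249464 + \left(24 \left(-151\right) + B{\left(12,7 \right)}\right)\right) + j{\left(80 \right)}) = - (\left(249464 + \left(24 \left(-151\right) + 12\right)\right) + \sqrt{14 + 80}) = - (\left(249464 + \left(-3624 + 12\right)\right) + \sqrt{94}) = - (\left(249464 - 3612\right) + \sqrt{94}) = - (245852 + \sqrt{94}) = -245852 - \sqrt{94}$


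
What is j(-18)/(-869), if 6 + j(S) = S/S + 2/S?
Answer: 46/7821 ≈ 0.0058816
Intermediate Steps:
j(S) = -5 + 2/S (j(S) = -6 + (S/S + 2/S) = -6 + (1 + 2/S) = -5 + 2/S)
j(-18)/(-869) = (-5 + 2/(-18))/(-869) = (-5 + 2*(-1/18))*(-1/869) = (-5 - 1/9)*(-1/869) = -46/9*(-1/869) = 46/7821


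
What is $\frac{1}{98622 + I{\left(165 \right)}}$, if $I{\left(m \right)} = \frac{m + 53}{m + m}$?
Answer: $\frac{165}{16272739} \approx 1.014 \cdot 10^{-5}$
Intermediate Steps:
$I{\left(m \right)} = \frac{53 + m}{2 m}$
$\frac{1}{98622 + I{\left(165 \right)}} = \frac{1}{98622 + \frac{53 + 165}{2 \cdot 165}} = \frac{1}{98622 + \frac{1}{2} \cdot \frac{1}{165} \cdot 218} = \frac{1}{98622 + \frac{109}{165}} = \frac{1}{\frac{16272739}{165}} = \frac{165}{16272739}$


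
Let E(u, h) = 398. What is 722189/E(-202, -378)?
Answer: 722189/398 ≈ 1814.5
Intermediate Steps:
722189/E(-202, -378) = 722189/398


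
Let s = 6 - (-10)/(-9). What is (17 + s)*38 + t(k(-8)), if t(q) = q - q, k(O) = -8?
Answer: 7486/9 ≈ 831.78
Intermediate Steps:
t(q) = 0
s = 44/9 (s = 6 - (-10)*(-1)/9 = 6 - 1*10/9 = 6 - 10/9 = 44/9 ≈ 4.8889)
(17 + s)*38 + t(k(-8)) = (17 + 44/9)*38 + 0 = (197/9)*38 + 0 = 7486/9 + 0 = 7486/9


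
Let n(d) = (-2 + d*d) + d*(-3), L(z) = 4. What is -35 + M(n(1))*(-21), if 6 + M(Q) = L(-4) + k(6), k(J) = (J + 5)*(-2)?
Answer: 469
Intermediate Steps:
k(J) = -10 - 2*J (k(J) = (5 + J)*(-2) = -10 - 2*J)
n(d) = -2 + d**2 - 3*d (n(d) = (-2 + d**2) - 3*d = -2 + d**2 - 3*d)
M(Q) = -24 (M(Q) = -6 + (4 + (-10 - 2*6)) = -6 + (4 + (-10 - 12)) = -6 + (4 - 22) = -6 - 18 = -24)
-35 + M(n(1))*(-21) = -35 - 24*(-21) = -35 + 504 = 469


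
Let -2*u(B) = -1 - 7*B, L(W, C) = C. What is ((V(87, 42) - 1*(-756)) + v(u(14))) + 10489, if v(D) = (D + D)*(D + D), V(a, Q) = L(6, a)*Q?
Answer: 24700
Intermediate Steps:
V(a, Q) = Q*a (V(a, Q) = a*Q = Q*a)
u(B) = 1/2 + 7*B/2 (u(B) = -(-1 - 7*B)/2 = 1/2 + 7*B/2)
v(D) = 4*D**2 (v(D) = (2*D)*(2*D) = 4*D**2)
((V(87, 42) - 1*(-756)) + v(u(14))) + 10489 = ((42*87 - 1*(-756)) + 4*(1/2 + (7/2)*14)**2) + 10489 = ((3654 + 756) + 4*(1/2 + 49)**2) + 10489 = (4410 + 4*(99/2)**2) + 10489 = (4410 + 4*(9801/4)) + 10489 = (4410 + 9801) + 10489 = 14211 + 10489 = 24700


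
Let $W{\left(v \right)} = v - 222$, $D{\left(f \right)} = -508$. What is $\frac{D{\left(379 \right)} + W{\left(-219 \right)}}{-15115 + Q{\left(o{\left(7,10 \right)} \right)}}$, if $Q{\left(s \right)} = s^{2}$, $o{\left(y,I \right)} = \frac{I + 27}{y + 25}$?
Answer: $\frac{971776}{15476391} \approx 0.062791$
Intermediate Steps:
$o{\left(y,I \right)} = \frac{27 + I}{25 + y}$
$W{\left(v \right)} = -222 + v$
$\frac{D{\left(379 \right)} + W{\left(-219 \right)}}{-15115 + Q{\left(o{\left(7,10 \right)} \right)}} = \frac{-508 - 441}{-15115 + \left(\frac{27 + 10}{25 + 7}\right)^{2}} = \frac{-508 - 441}{-15115 + \left(\frac{1}{32} \cdot 37\right)^{2}} = - \frac{949}{-15115 + \left(\frac{1}{32} \cdot 37\right)^{2}} = - \frac{949}{-15115 + \left(\frac{37}{32}\right)^{2}} = - \frac{949}{-15115 + \frac{1369}{1024}} = - \frac{949}{- \frac{15476391}{1024}} = \left(-949\right) \left(- \frac{1024}{15476391}\right) = \frac{971776}{15476391}$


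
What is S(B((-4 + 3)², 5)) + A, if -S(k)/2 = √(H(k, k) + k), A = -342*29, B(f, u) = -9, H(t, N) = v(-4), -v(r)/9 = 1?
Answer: -9918 - 6*I*√2 ≈ -9918.0 - 8.4853*I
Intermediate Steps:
v(r) = -9 (v(r) = -9*1 = -9)
H(t, N) = -9
A = -9918
S(k) = -2*√(-9 + k)
S(B((-4 + 3)², 5)) + A = -2*√(-9 - 9) - 9918 = -6*I*√2 - 9918 = -9918 - 6*I*√2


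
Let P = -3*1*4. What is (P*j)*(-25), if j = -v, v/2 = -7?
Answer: 4200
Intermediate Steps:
v = -14 (v = 2*(-7) = -14)
P = -12 (P = -3*4 = -12)
j = 14 (j = -1*(-14) = 14)
(P*j)*(-25) = -12*14*(-25) = -168*(-25) = 4200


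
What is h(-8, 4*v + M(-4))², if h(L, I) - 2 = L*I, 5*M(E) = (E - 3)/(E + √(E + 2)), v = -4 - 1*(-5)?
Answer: 4*(24600*√2 + 48167*I)/(25*(4*√2 + 7*I)) ≈ 1054.8 + 57.178*I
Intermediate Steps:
v = 1 (v = -4 + 5 = 1)
M(E) = (-3 + E)/(5*(E + √(2 + E))) (M(E) = ((E - 3)/(E + √(E + 2)))/5 = ((-3 + E)/(E + √(2 + E)))/5 = (-3 + E)/(5*(E + √(2 + E))))
h(L, I) = 2 + I*L (h(L, I) = 2 + L*I = 2 + I*L)
h(-8, 4*v + M(-4))² = (2 + (4*1 + (-3 - 4)/(5*(-4 + √(2 - 4))))*(-8))² = (2 + (4 + (⅕)*(-7)/(-4 + √(-2)))*(-8))² = (2 + (4 + (⅕)*(-7)/(-4 + I*√2))*(-8))² = (2 + (4 - 7/(5*(-4 + I*√2)))*(-8))² = (2 + (-32 + 56/(5*(-4 + I*√2))))² = (-30 + 56/(5*(-4 + I*√2)))²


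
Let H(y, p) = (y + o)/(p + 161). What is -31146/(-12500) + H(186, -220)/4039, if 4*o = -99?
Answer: 7420107321/2978762500 ≈ 2.4910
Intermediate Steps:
o = -99/4 (o = (¼)*(-99) = -99/4 ≈ -24.750)
H(y, p) = (-99/4 + y)/(161 + p) (H(y, p) = (y - 99/4)/(p + 161) = (-99/4 + y)/(161 + p))
-31146/(-12500) + H(186, -220)/4039 = -31146/(-12500) + ((-99/4 + 186)/(161 - 220))/4039 = -31146*(-1/12500) + ((645/4)/(-59))*(1/4039) = 15573/6250 - 1/59*645/4*(1/4039) = 15573/6250 - 645/236*1/4039 = 15573/6250 - 645/953204 = 7420107321/2978762500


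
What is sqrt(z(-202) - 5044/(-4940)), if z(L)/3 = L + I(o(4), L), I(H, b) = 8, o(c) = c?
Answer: I*sqrt(5243335)/95 ≈ 24.104*I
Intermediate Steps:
z(L) = 24 + 3*L (z(L) = 3*(L + 8) = 3*(8 + L) = 24 + 3*L)
sqrt(z(-202) - 5044/(-4940)) = sqrt((24 + 3*(-202)) - 5044/(-4940)) = sqrt((24 - 606) - 5044*(-1/4940)) = sqrt(-582 + 97/95) = sqrt(-55193/95) = I*sqrt(5243335)/95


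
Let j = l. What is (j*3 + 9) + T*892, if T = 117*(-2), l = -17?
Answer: -208770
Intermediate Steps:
j = -17
T = -234
(j*3 + 9) + T*892 = (-17*3 + 9) - 234*892 = (-51 + 9) - 208728 = -42 - 208728 = -208770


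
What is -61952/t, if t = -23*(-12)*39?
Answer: -15488/2691 ≈ -5.7555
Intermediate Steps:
t = 10764 (t = 276*39 = 10764)
-61952/t = -61952/10764 = -61952*1/10764 = -15488/2691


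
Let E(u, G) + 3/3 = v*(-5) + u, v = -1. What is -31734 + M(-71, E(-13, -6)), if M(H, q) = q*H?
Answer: -31095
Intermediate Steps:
E(u, G) = 4 + u (E(u, G) = -1 + (-1*(-5) + u) = -1 + (5 + u) = 4 + u)
M(H, q) = H*q
-31734 + M(-71, E(-13, -6)) = -31734 - 71*(4 - 13) = -31734 - 71*(-9) = -31734 + 639 = -31095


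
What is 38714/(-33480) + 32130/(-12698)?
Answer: -55975099/15183180 ≈ -3.6867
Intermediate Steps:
38714/(-33480) + 32130/(-12698) = 38714*(-1/33480) + 32130*(-1/12698) = -19357/16740 - 2295/907 = -55975099/15183180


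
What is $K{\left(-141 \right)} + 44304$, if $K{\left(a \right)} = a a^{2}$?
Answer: $-2758917$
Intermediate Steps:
$K{\left(a \right)} = a^{3}$
$K{\left(-141 \right)} + 44304 = \left(-141\right)^{3} + 44304 = -2803221 + 44304 = -2758917$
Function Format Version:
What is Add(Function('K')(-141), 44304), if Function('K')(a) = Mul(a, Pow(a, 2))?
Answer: -2758917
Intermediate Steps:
Function('K')(a) = Pow(a, 3)
Add(Function('K')(-141), 44304) = Add(Pow(-141, 3), 44304) = Add(-2803221, 44304) = -2758917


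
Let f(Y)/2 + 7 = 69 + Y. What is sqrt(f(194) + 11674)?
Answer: 3*sqrt(1354) ≈ 110.39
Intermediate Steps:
f(Y) = 124 + 2*Y (f(Y) = -14 + 2*(69 + Y) = -14 + (138 + 2*Y) = 124 + 2*Y)
sqrt(f(194) + 11674) = sqrt((124 + 2*194) + 11674) = sqrt((124 + 388) + 11674) = sqrt(512 + 11674) = sqrt(12186) = 3*sqrt(1354)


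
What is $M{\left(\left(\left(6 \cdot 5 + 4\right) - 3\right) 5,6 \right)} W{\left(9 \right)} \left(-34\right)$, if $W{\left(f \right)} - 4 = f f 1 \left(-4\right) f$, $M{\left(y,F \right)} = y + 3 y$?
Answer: $61384960$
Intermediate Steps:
$M{\left(y,F \right)} = 4 y$
$W{\left(f \right)} = 4 - 4 f^{3}$ ($W{\left(f \right)} = 4 + f f 1 \left(-4\right) f = 4 + f f \left(-4\right) f = 4 + f \left(- 4 f\right) f = 4 + - 4 f^{2} f = 4 - 4 f^{3}$)
$M{\left(\left(\left(6 \cdot 5 + 4\right) - 3\right) 5,6 \right)} W{\left(9 \right)} \left(-34\right) = 4 \left(\left(6 \cdot 5 + 4\right) - 3\right) 5 \left(4 - 4 \cdot 9^{3}\right) \left(-34\right) = 4 \left(\left(30 + 4\right) - 3\right) 5 \left(4 - 2916\right) \left(-34\right) = 4 \left(34 - 3\right) 5 \left(4 - 2916\right) \left(-34\right) = 4 \cdot 31 \cdot 5 \left(-2912\right) \left(-34\right) = 4 \cdot 155 \left(-2912\right) \left(-34\right) = 620 \left(-2912\right) \left(-34\right) = \left(-1805440\right) \left(-34\right) = 61384960$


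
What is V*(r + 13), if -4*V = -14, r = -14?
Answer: -7/2 ≈ -3.5000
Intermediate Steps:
V = 7/2 (V = -1/4*(-14) = 7/2 ≈ 3.5000)
V*(r + 13) = 7*(-14 + 13)/2 = (7/2)*(-1) = -7/2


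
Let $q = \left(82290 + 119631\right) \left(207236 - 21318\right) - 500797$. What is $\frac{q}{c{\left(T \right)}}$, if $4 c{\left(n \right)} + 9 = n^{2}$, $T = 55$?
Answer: $\frac{37540247681}{754} \approx 4.9788 \cdot 10^{7}$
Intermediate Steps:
$c{\left(n \right)} = - \frac{9}{4} + \frac{n^{2}}{4}$
$q = 37540247681$ ($q = 201921 \cdot 185918 - 500797 = 37540748478 - 500797 = 37540247681$)
$\frac{q}{c{\left(T \right)}} = \frac{37540247681}{- \frac{9}{4} + \frac{55^{2}}{4}} = \frac{37540247681}{- \frac{9}{4} + \frac{1}{4} \cdot 3025} = \frac{37540247681}{- \frac{9}{4} + \frac{3025}{4}} = \frac{37540247681}{754}$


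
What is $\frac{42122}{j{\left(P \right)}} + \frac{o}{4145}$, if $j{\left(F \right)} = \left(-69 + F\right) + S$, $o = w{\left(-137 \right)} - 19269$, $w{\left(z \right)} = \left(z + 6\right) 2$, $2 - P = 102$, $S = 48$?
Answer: $- \frac{176958941}{501545} \approx -352.83$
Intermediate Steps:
$P = -100$ ($P = 2 - 102 = -100$)
$w{\left(z \right)} = 12 + 2 z$ ($w{\left(z \right)} = \left(6 + z\right) 2 = 12 + 2 z$)
$o = -19531$ ($o = \left(12 + 2 \left(-137\right)\right) - 19269 = \left(12 - 274\right) - 19269 = -262 - 19269 = -19531$)
$j{\left(F \right)} = -21 + F$ ($j{\left(F \right)} = \left(-69 + F\right) + 48 = -21 + F$)
$\frac{42122}{j{\left(P \right)}} + \frac{o}{4145} = \frac{42122}{-21 - 100} - \frac{19531}{4145} = \frac{42122}{-121} - \frac{19531}{4145} = 42122 \left(- \frac{1}{121}\right) - \frac{19531}{4145} = - \frac{42122}{121} - \frac{19531}{4145} = - \frac{176958941}{501545}$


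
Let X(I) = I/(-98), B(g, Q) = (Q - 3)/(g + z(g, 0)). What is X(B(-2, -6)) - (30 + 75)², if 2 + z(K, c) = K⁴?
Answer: -4321797/392 ≈ -11025.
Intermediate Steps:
z(K, c) = -2 + K⁴
B(g, Q) = (-3 + Q)/(-2 + g + g⁴) (B(g, Q) = (Q - 3)/(g + (-2 + g⁴)) = (-3 + Q)/(-2 + g + g⁴))
X(I) = -I/98 (X(I) = I*(-1/98) = -I/98)
X(B(-2, -6)) - (30 + 75)² = -(-3 - 6)/(98*(-2 - 2 + (-2)⁴)) - (30 + 75)² = -(-9)/(98*(-2 - 2 + 16)) - 1*105² = -(-9)/(98*12) - 1*11025 = -(-9)/1176 - 11025 = -1/98*(-¾) - 11025 = 3/392 - 11025 = -4321797/392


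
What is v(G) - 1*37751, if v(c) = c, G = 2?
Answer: -37749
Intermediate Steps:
v(G) - 1*37751 = 2 - 1*37751 = 2 - 37751 = -37749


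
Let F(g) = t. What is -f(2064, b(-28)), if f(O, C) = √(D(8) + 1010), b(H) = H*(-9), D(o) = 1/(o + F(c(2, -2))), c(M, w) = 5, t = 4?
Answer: -√36363/6 ≈ -31.782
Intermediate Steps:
F(g) = 4
D(o) = 1/(4 + o) (D(o) = 1/(o + 4) = 1/(4 + o))
b(H) = -9*H
f(O, C) = √36363/6 (f(O, C) = √(1/(4 + 8) + 1010) = √(1/12 + 1010) = √(12121/12) = √36363/6)
-f(2064, b(-28)) = -√36363/6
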